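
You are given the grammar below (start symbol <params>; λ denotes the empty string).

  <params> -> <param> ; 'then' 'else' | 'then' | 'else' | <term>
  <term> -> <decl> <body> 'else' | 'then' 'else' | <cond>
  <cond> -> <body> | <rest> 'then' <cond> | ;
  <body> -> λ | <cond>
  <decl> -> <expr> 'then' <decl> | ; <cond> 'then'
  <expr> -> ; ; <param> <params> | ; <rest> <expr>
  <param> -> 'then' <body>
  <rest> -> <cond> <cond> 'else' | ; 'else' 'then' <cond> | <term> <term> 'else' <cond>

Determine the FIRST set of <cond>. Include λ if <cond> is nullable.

{ 'else', 'then', ;, λ }

From <cond> -> <body>: add FIRST(<body>) = { 'else', 'then', ;, λ } (including λ since <body> is nullable).
From <cond> -> <rest> 'then' <cond>: add FIRST(<rest>) = { 'else', 'then', ; }.
<cond> -> ; contributes {;}.
Union: FIRST(<cond>) = { 'else', 'then', ;, λ }.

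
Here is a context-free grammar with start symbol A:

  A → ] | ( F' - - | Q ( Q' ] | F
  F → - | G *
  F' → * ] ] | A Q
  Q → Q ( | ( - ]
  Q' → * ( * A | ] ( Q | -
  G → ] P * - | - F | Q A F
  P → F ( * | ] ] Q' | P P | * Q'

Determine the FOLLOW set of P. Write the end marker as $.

{ (, *, -, ] }

In G → ] P * -: add FIRST(* -) = { * }.
In P → P P: add FIRST(P) = { (, *, -, ] }.
In P → P P: P is at the end, add FOLLOW(P) = { (, *, -, ] }.
Union: FOLLOW(P) = { (, *, -, ] }.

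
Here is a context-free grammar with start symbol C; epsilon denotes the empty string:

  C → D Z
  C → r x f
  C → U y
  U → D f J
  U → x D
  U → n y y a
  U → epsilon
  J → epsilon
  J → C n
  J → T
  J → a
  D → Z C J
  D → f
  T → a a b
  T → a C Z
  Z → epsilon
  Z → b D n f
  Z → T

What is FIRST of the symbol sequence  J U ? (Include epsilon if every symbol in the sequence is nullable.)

{ a, b, f, n, r, x, y, epsilon }

Add FIRST(J)\{epsilon} = { a, b, f, n, r, x, y }; J is nullable, continue.
Add FIRST(U)\{epsilon} = { a, b, f, n, r, x, y }; U is nullable, continue.
Every symbol is nullable, so include epsilon.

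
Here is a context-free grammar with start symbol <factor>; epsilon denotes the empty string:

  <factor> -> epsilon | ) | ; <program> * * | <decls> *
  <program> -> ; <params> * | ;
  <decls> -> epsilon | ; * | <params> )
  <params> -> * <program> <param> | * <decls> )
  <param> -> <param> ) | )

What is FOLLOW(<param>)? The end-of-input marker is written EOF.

{ ), * }

In <params> -> * <program> <param>: <param> is at the end, add FOLLOW(<params>) = { ), * }.
In <param> -> <param> ): add FIRST()) = { ) }.
Union: FOLLOW(<param>) = { ), * }.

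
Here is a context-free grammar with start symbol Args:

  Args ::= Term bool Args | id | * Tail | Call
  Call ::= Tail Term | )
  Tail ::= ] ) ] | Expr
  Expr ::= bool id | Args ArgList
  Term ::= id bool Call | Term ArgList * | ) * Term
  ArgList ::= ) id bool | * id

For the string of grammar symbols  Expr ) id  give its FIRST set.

{ ), *, ], bool, id }

Add FIRST(Expr) = { ), *, ], bool, id }; Expr is not nullable, stop.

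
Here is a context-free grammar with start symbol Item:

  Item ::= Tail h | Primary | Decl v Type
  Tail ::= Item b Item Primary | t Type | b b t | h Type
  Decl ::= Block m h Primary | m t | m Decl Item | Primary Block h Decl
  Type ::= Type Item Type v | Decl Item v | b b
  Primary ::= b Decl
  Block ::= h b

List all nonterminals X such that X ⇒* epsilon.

No nonterminal has an empty production or an RHS whose symbols are all nullable.

{ } (none)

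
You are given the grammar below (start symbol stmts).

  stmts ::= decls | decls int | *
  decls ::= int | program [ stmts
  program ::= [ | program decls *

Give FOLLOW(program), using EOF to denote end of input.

In decls ::= program [ stmts: add FIRST([ stmts) = { [ }.
In program ::= program decls *: add FIRST(decls *) = { [, int }.
Union: FOLLOW(program) = { [, int }.

{ [, int }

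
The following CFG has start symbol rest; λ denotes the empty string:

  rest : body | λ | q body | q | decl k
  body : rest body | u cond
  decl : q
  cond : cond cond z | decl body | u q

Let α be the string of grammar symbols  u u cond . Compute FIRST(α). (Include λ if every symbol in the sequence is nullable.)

{ u }

u is a terminal; add {u} and stop.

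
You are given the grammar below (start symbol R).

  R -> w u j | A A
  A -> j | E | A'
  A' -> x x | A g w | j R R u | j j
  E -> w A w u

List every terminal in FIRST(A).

{ j, w, x }

A -> j contributes {j}.
From A -> E: add FIRST(E) = { w }.
From A -> A': add FIRST(A') = { j, w, x }.
Union: FIRST(A) = { j, w, x }.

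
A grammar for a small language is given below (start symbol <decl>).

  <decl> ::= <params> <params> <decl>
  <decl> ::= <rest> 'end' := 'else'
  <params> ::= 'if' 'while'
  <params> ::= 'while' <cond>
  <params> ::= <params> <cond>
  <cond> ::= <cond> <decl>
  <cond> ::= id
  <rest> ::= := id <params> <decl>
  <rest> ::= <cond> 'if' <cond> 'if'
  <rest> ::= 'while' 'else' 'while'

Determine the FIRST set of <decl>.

From <decl> ::= <params> <params> <decl>: add FIRST(<params>) = { 'if', 'while' }.
From <decl> ::= <rest> 'end' := 'else': add FIRST(<rest>) = { 'while', :=, id }.
Union: FIRST(<decl>) = { 'if', 'while', :=, id }.

{ 'if', 'while', :=, id }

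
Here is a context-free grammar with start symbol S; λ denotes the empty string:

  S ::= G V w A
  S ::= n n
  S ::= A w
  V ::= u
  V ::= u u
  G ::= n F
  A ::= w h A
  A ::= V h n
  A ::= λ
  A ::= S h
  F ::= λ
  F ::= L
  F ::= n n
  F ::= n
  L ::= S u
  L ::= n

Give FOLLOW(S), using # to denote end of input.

S is the start symbol, so # ∈ FOLLOW(S).
In A ::= S h: add FIRST(h) = { h }.
In L ::= S u: add FIRST(u) = { u }.
Union: FOLLOW(S) = { #, h, u }.

{ #, h, u }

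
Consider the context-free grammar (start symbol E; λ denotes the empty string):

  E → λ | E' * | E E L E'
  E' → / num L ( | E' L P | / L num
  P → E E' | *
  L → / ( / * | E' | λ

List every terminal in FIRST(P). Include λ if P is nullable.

{ *, / }

From P → E E': E nullable, take FIRST(E) ∪ FIRST(E') = { / }.
P → * contributes {*}.
Union: FIRST(P) = { *, / }.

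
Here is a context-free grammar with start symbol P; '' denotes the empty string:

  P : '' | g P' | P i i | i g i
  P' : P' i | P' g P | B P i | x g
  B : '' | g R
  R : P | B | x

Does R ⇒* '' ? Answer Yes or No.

Yes

R : P and each of P is nullable, so R ⇒* ''.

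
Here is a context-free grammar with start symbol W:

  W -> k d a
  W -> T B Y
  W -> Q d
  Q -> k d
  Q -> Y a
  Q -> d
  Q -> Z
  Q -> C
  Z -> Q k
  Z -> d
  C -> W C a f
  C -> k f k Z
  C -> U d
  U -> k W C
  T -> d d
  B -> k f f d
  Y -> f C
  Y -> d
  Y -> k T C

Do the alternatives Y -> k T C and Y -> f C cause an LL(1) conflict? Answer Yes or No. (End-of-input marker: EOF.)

No

FIRST(k T C) = { k } and FIRST(f C) = { f }.
The FIRST sets are disjoint and neither alternative is nullable — no conflict.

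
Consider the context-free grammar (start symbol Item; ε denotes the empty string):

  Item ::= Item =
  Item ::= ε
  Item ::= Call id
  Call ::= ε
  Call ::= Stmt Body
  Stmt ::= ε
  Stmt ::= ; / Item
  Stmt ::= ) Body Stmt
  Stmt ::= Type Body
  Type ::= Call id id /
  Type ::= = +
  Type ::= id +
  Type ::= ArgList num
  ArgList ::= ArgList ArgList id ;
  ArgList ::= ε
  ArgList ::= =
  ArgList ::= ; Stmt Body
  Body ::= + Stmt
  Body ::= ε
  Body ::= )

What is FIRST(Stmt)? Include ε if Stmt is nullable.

{ ), +, ;, =, id, num, ε }

Stmt ::= ε contributes ε.
Stmt ::= ; / Item contributes {;}.
Stmt ::= ) Body Stmt contributes {)}.
From Stmt ::= Type Body: add FIRST(Type) = { ), +, ;, =, id, num }.
Union: FIRST(Stmt) = { ), +, ;, =, id, num, ε }.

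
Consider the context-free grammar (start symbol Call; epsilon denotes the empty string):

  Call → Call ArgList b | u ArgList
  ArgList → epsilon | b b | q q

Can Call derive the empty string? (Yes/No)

No

Nullable nonterminals: ArgList.
No production of Call has an RHS whose symbols are all nullable, so Call is not nullable.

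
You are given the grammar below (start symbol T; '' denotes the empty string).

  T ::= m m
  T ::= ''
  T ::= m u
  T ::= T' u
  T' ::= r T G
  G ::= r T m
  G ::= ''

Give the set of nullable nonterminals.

Directly nullable (have an ''-production): T, G.
No other nonterminal has a production whose RHS symbols are all nullable.

{ G, T }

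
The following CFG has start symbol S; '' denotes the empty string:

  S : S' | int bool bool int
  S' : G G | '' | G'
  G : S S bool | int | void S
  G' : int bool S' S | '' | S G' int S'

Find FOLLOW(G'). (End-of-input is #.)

In S' : G': G' is at the end, add FOLLOW(S') = { #, bool, int, void }.
In G' : S G' int S': add FIRST(int S') = { int }.
Union: FOLLOW(G') = { #, bool, int, void }.

{ #, bool, int, void }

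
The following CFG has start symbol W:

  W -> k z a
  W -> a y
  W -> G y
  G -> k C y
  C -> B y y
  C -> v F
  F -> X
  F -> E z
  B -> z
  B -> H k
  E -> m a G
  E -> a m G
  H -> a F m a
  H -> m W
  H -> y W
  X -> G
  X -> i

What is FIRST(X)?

{ i, k }

From X -> G: add FIRST(G) = { k }.
X -> i contributes {i}.
Union: FIRST(X) = { i, k }.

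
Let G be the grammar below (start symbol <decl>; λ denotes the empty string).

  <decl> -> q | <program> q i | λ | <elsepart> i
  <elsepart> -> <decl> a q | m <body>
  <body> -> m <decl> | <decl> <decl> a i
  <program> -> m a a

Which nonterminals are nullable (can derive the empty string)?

{ <decl> }

Directly nullable (have an λ-production): <decl>.
No other nonterminal has a production whose RHS symbols are all nullable.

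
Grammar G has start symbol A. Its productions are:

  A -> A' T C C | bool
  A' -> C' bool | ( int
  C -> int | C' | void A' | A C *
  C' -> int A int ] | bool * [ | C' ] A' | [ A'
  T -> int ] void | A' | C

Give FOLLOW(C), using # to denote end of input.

{ #, (, *, [, bool, int, void }

In A -> A' T C C: add FIRST(C) = { (, [, bool, int, void }.
In A -> A' T C C: C is at the end, add FOLLOW(A) = { #, (, [, bool, int, void }.
In C -> A C *: add FIRST(*) = { * }.
In T -> C: C is at the end, add FOLLOW(T) = { (, [, bool, int, void }.
Union: FOLLOW(C) = { #, (, *, [, bool, int, void }.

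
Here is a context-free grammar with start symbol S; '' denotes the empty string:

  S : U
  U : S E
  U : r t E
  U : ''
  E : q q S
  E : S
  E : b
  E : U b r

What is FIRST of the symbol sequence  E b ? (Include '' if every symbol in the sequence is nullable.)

Add FIRST(E)\{''} = { b, q, r }; E is nullable, continue.
b is a terminal; add {b} and stop.

{ b, q, r }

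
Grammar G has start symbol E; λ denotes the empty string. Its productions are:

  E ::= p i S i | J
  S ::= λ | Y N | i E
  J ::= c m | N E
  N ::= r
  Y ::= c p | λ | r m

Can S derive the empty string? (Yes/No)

Yes

S has an λ-production, so S ⇒ λ.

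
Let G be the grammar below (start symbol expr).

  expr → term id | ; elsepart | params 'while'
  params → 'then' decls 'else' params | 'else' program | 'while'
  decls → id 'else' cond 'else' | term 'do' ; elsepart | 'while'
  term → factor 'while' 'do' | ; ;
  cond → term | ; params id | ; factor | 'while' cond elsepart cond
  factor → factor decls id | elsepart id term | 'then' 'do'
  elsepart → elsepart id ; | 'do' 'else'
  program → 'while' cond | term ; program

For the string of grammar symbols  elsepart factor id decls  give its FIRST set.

Add FIRST(elsepart) = { 'do' }; elsepart is not nullable, stop.

{ 'do' }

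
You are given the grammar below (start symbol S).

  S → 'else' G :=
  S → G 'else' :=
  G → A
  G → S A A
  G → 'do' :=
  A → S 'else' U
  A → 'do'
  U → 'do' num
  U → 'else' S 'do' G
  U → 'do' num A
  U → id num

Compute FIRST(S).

S → 'else' G := contributes {'else'}.
From S → G 'else' :=: add FIRST(G) = { 'do', 'else' }.
Union: FIRST(S) = { 'do', 'else' }.

{ 'do', 'else' }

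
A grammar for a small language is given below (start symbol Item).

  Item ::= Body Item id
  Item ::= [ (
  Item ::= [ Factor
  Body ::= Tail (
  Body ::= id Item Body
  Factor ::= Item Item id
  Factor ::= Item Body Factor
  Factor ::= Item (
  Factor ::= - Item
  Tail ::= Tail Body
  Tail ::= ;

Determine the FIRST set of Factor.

From Factor ::= Item Item id: add FIRST(Item) = { ;, [, id }.
From Factor ::= Item Body Factor: add FIRST(Item) = { ;, [, id }.
From Factor ::= Item (: add FIRST(Item) = { ;, [, id }.
Factor ::= - Item contributes {-}.
Union: FIRST(Factor) = { -, ;, [, id }.

{ -, ;, [, id }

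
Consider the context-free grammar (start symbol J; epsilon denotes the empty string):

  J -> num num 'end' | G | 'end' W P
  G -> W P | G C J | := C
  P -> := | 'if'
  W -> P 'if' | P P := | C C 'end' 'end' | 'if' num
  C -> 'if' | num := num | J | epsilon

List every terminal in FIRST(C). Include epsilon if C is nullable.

{ 'end', 'if', :=, num, epsilon }

C -> 'if' contributes {'if'}.
C -> num := num contributes {num}.
From C -> J: add FIRST(J) = { 'end', 'if', :=, num }.
C -> epsilon contributes epsilon.
Union: FIRST(C) = { 'end', 'if', :=, num, epsilon }.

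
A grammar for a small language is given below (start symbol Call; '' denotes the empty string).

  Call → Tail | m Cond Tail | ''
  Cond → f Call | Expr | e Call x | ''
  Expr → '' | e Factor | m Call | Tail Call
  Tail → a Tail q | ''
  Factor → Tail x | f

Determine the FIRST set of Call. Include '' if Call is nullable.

{ a, m, '' }

From Call → Tail: add FIRST(Tail) = { a, '' } (including '' since Tail is nullable).
Call → m Cond Tail contributes {m}.
Call → '' contributes ''.
Union: FIRST(Call) = { a, m, '' }.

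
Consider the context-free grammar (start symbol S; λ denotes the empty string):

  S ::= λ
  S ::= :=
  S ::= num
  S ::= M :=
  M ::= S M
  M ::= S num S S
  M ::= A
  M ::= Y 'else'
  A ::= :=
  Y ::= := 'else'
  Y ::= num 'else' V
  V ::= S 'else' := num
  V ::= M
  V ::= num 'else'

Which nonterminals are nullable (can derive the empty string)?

{ S }

Directly nullable (have an λ-production): S.
No other nonterminal has a production whose RHS symbols are all nullable.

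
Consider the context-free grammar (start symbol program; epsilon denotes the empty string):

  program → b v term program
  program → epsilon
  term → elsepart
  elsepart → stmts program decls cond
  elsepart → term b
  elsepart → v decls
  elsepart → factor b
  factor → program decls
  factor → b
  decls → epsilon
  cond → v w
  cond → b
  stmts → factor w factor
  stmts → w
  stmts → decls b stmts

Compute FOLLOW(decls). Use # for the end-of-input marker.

In elsepart → stmts program decls cond: add FIRST(cond) = { b, v }.
In elsepart → v decls: decls is at the end, add FOLLOW(elsepart) = { #, b, v, w }.
In factor → program decls: decls is at the end, add FOLLOW(factor) = { b, v, w }.
In stmts → decls b stmts: add FIRST(b stmts) = { b }.
Union: FOLLOW(decls) = { #, b, v, w }.

{ #, b, v, w }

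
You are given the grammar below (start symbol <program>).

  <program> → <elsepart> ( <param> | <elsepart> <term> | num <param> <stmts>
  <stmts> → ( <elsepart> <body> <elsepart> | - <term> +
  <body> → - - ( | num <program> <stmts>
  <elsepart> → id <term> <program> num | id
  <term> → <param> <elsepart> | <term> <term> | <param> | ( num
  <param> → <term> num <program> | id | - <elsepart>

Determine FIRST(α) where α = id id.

{ id }

id is a terminal; add {id} and stop.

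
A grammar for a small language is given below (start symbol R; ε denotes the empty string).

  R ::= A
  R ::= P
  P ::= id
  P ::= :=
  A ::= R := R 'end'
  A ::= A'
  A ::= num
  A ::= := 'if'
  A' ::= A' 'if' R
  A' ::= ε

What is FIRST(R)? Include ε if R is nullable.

{ 'if', :=, id, num, ε }

From R ::= A: add FIRST(A) = { 'if', :=, id, num, ε } (including ε since A is nullable).
From R ::= P: add FIRST(P) = { :=, id }.
Union: FIRST(R) = { 'if', :=, id, num, ε }.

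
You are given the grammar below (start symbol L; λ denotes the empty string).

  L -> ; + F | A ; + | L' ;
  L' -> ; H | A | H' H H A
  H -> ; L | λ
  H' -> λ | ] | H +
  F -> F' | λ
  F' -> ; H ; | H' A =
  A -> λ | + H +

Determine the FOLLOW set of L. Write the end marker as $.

{ $, +, ; }

L is the start symbol, so $ ∈ FOLLOW(L).
In H -> ; L: L is at the end, add FOLLOW(H) = { +, ; }.
Union: FOLLOW(L) = { $, +, ; }.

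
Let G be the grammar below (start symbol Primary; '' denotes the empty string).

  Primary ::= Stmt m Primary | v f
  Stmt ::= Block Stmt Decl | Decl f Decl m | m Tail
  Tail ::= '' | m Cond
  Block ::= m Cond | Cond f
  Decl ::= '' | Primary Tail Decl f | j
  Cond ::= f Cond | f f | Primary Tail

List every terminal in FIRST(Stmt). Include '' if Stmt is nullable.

From Stmt ::= Block Stmt Decl: add FIRST(Block) = { f, j, m, v }.
From Stmt ::= Decl f Decl m: Decl nullable, take FIRST(Decl) ∪ {f} = { f, j, m, v }.
Stmt ::= m Tail contributes {m}.
Union: FIRST(Stmt) = { f, j, m, v }.

{ f, j, m, v }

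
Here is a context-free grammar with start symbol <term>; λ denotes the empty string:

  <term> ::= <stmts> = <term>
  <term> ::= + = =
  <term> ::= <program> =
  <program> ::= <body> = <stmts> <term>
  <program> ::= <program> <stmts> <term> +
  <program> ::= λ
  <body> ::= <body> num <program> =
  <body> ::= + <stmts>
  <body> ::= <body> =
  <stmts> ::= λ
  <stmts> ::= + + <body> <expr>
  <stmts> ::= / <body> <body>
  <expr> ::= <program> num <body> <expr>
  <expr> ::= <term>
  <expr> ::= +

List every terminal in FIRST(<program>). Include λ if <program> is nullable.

{ +, /, =, λ }

From <program> ::= <body> = <stmts> <term>: add FIRST(<body>) = { + }.
From <program> ::= <program> <stmts> <term> +: <program>, <stmts> nullable, take FIRST(<program>) ∪ FIRST(<stmts>) ∪ FIRST(<term>) = { +, /, = }.
<program> ::= λ contributes λ.
Union: FIRST(<program>) = { +, /, =, λ }.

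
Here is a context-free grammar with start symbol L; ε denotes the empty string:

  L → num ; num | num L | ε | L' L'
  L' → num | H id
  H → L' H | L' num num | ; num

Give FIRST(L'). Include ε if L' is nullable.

L' → num contributes {num}.
From L' → H id: add FIRST(H) = { ;, num }.
Union: FIRST(L') = { ;, num }.

{ ;, num }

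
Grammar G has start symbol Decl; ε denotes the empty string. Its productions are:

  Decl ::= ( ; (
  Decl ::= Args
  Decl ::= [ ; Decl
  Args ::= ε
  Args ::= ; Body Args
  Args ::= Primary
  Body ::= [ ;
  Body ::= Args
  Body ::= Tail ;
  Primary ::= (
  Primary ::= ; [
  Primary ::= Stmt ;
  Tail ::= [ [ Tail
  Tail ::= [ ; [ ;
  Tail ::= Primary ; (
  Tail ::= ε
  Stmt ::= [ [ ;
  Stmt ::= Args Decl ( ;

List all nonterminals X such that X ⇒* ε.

Directly nullable (have an ε-production): Args, Tail.
Body ::= Args with every symbol nullable, so Body is nullable.
Decl ::= Args with every symbol nullable, so Decl is nullable.
No other nonterminal has a production whose RHS symbols are all nullable.

{ Args, Body, Decl, Tail }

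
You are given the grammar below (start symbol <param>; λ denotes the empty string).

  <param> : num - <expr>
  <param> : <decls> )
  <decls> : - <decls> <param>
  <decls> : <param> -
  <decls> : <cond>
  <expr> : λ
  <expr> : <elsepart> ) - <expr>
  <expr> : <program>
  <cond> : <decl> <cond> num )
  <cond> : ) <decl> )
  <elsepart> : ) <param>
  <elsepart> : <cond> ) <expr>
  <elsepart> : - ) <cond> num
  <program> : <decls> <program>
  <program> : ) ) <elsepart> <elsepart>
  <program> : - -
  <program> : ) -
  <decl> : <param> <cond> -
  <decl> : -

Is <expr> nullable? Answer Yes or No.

Yes

<expr> has an λ-production, so <expr> ⇒ λ.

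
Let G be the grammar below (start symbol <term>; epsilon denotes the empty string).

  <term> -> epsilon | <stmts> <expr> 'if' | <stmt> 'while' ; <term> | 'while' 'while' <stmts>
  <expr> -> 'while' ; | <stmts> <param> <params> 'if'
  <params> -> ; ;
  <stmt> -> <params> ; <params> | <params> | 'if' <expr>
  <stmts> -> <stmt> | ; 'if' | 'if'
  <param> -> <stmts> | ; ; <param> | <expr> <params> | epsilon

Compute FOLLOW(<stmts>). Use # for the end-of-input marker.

In <term> -> <stmts> <expr> 'if': add FIRST(<expr> 'if') = { 'if', 'while', ; }.
In <term> -> 'while' 'while' <stmts>: <stmts> is at the end, add FOLLOW(<term>) = { # }.
In <expr> -> <stmts> <param> <params> 'if': add FIRST(<param> <params> 'if') = { 'if', 'while', ; }.
In <param> -> <stmts>: <stmts> is at the end, add FOLLOW(<param>) = { ; }.
Union: FOLLOW(<stmts>) = { #, 'if', 'while', ; }.

{ #, 'if', 'while', ; }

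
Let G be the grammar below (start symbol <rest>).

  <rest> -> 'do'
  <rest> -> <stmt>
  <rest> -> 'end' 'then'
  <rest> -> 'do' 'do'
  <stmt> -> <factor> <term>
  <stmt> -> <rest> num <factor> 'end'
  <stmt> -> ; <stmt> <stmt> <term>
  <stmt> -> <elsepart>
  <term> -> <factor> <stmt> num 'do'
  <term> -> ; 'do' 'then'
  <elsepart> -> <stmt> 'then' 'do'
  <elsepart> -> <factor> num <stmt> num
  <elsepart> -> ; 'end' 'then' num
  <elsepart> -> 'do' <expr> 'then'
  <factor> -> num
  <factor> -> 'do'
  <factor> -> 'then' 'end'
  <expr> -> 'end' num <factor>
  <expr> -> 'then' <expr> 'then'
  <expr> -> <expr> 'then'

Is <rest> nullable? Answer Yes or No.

No nonterminal in this grammar is nullable.
No production of <rest> has an RHS whose symbols are all nullable, so <rest> is not nullable.

No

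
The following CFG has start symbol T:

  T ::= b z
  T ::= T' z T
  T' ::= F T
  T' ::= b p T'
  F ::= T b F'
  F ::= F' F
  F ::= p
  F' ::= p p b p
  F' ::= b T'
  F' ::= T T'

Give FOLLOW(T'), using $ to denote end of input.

{ b, p, z }

In T ::= T' z T: add FIRST(z T) = { z }.
In T' ::= b p T': T' is at the end, add FOLLOW(T') = { b, p, z }.
In F' ::= b T': T' is at the end, add FOLLOW(F') = { b, p }.
In F' ::= T T': T' is at the end, add FOLLOW(F') = { b, p }.
Union: FOLLOW(T') = { b, p, z }.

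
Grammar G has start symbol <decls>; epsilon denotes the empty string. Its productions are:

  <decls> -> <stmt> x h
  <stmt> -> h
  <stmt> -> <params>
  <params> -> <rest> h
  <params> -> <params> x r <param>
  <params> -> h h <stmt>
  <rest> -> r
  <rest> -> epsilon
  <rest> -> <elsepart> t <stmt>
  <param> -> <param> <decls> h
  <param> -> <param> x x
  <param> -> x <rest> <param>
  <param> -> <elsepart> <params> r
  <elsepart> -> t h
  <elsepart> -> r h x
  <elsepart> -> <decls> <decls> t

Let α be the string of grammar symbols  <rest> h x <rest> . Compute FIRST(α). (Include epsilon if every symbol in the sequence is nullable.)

{ h, r, t }

Add FIRST(<rest>)\{epsilon} = { h, r, t }; <rest> is nullable, continue.
h is a terminal; add {h} and stop.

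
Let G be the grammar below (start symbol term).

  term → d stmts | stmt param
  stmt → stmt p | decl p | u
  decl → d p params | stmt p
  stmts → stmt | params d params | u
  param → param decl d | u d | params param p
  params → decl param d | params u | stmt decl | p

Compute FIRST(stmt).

From stmt → stmt p: add FIRST(stmt) = { d, u }.
From stmt → decl p: add FIRST(decl) = { d, u }.
stmt → u contributes {u}.
Union: FIRST(stmt) = { d, u }.

{ d, u }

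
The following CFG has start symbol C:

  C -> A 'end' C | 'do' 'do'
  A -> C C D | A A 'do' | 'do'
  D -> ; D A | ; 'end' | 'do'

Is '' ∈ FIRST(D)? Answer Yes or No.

No

No nonterminal in this grammar is nullable.
No production of D has an RHS whose symbols are all nullable, so D is not nullable.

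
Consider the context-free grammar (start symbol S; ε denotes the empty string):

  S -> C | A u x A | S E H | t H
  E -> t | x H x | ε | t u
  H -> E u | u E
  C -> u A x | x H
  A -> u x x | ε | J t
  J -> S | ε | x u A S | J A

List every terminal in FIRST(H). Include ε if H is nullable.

From H -> E u: E nullable, take FIRST(E) ∪ {u} = { t, u, x }.
H -> u E contributes {u}.
Union: FIRST(H) = { t, u, x }.

{ t, u, x }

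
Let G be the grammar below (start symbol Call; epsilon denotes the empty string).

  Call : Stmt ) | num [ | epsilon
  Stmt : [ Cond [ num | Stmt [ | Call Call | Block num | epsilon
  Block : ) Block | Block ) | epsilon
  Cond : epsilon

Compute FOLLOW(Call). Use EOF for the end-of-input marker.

{ EOF, ), [, num }

Call is the start symbol, so EOF ∈ FOLLOW(Call).
In Stmt : Call Call: add FIRST(Call)\{epsilon} = { ), [, num }.
  Since Call is nullable, also add FOLLOW(Stmt) = { ), [ }.
In Stmt : Call Call: Call is at the end, add FOLLOW(Stmt) = { ), [ }.
Union: FOLLOW(Call) = { EOF, ), [, num }.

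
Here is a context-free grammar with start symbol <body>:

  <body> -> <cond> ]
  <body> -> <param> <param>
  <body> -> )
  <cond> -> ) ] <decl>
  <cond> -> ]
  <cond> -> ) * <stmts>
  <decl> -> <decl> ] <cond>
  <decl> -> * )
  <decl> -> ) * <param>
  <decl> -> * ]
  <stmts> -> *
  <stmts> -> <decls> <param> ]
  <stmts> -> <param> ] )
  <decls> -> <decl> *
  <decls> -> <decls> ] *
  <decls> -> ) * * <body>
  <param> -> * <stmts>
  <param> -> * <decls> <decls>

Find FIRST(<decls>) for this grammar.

{ ), * }

From <decls> -> <decl> *: add FIRST(<decl>) = { ), * }.
From <decls> -> <decls> ] *: add FIRST(<decls>) = { ), * }.
<decls> -> ) * * <body> contributes {)}.
Union: FIRST(<decls>) = { ), * }.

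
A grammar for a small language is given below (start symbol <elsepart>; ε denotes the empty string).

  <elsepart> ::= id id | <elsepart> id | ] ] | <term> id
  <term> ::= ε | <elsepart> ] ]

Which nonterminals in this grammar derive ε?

{ <term> }

Directly nullable (have an ε-production): <term>.
No other nonterminal has a production whose RHS symbols are all nullable.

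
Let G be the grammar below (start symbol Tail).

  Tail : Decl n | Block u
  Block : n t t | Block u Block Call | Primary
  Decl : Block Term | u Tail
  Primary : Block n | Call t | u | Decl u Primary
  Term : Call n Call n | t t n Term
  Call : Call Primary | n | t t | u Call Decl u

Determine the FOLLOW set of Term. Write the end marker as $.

In Decl : Block Term: Term is at the end, add FOLLOW(Decl) = { n, u }.
In Term : t t n Term: Term is at the end, add FOLLOW(Term) = { n, u }.
Union: FOLLOW(Term) = { n, u }.

{ n, u }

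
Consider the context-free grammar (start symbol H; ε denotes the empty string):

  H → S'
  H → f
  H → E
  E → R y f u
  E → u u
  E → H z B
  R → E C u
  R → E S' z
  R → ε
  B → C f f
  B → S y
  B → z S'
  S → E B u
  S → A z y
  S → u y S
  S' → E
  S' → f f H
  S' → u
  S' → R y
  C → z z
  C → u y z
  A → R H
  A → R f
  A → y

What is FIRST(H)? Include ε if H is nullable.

From H → S': add FIRST(S') = { f, u, y }.
H → f contributes {f}.
From H → E: add FIRST(E) = { f, u, y }.
Union: FIRST(H) = { f, u, y }.

{ f, u, y }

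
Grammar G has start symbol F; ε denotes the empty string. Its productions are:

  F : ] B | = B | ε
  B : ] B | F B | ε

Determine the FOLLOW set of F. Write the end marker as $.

F is the start symbol, so $ ∈ FOLLOW(F).
In B : F B: add FIRST(B)\{ε} = { =, ] }.
  Since B is nullable, also add FOLLOW(B) = { $, =, ] }.
Union: FOLLOW(F) = { $, =, ] }.

{ $, =, ] }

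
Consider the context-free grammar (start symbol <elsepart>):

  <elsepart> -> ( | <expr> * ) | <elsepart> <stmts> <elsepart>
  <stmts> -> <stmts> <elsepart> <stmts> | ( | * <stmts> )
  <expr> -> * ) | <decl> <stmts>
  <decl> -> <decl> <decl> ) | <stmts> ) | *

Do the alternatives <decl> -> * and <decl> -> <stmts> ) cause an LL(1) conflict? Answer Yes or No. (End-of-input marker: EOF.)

Yes

FIRST(*) = { * } and FIRST(<stmts> )) = { (, * }.
Both contain *, so the two alternatives are not disjoint — LL(1) conflict.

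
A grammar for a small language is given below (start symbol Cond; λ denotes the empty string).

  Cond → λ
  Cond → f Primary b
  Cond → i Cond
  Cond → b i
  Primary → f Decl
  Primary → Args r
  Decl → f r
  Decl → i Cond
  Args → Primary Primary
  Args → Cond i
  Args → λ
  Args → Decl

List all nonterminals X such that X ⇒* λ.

Directly nullable (have an λ-production): Cond, Args.
No other nonterminal has a production whose RHS symbols are all nullable.

{ Args, Cond }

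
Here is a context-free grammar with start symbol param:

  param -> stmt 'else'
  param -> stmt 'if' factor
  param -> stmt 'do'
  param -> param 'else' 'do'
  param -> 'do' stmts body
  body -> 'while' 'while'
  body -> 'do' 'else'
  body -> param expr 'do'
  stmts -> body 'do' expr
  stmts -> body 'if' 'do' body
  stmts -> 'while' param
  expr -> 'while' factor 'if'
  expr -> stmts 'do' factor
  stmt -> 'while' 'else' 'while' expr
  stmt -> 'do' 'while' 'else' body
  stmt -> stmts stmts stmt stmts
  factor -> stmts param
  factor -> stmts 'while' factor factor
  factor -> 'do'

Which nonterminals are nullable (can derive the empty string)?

No nonterminal has an empty production or an RHS whose symbols are all nullable.

{ } (none)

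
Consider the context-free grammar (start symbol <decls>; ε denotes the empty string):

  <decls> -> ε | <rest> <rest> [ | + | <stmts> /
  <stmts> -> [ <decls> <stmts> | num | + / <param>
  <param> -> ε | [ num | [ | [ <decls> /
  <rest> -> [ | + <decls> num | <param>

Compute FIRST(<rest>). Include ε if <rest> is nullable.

<rest> -> [ contributes {[}.
<rest> -> + <decls> num contributes {+}.
From <rest> -> <param>: add FIRST(<param>) = { [, ε } (including ε since <param> is nullable).
Union: FIRST(<rest>) = { +, [, ε }.

{ +, [, ε }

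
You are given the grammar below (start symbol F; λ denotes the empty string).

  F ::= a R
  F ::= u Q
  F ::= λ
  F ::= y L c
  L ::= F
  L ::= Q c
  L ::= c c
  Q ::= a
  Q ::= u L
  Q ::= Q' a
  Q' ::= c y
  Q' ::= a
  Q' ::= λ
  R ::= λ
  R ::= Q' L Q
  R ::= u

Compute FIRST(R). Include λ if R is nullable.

{ a, c, u, y, λ }

R ::= λ contributes λ.
From R ::= Q' L Q: Q', L nullable, take FIRST(Q') ∪ FIRST(L) ∪ FIRST(Q) = { a, c, u, y }.
R ::= u contributes {u}.
Union: FIRST(R) = { a, c, u, y, λ }.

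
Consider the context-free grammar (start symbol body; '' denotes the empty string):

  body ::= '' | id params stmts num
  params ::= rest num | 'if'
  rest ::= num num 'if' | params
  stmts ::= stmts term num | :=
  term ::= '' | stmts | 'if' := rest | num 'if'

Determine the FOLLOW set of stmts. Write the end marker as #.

{ 'if', :=, num }

In body ::= id params stmts num: add FIRST(num) = { num }.
In stmts ::= stmts term num: add FIRST(term num) = { 'if', :=, num }.
In term ::= stmts: stmts is at the end, add FOLLOW(term) = { num }.
Union: FOLLOW(stmts) = { 'if', :=, num }.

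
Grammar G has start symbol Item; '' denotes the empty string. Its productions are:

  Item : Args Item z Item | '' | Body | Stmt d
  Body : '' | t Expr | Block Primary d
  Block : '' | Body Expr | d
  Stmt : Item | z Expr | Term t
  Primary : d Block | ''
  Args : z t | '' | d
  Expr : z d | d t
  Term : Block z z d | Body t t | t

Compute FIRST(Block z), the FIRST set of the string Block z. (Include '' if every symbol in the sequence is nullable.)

{ d, t, z }

Add FIRST(Block)\{''} = { d, t, z }; Block is nullable, continue.
z is a terminal; add {z} and stop.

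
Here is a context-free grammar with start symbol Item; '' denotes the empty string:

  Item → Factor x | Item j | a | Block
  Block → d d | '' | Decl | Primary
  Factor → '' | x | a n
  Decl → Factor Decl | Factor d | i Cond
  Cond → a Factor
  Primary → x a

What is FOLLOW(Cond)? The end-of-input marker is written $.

In Decl → i Cond: Cond is at the end, add FOLLOW(Decl) = { $, j }.
Union: FOLLOW(Cond) = { $, j }.

{ $, j }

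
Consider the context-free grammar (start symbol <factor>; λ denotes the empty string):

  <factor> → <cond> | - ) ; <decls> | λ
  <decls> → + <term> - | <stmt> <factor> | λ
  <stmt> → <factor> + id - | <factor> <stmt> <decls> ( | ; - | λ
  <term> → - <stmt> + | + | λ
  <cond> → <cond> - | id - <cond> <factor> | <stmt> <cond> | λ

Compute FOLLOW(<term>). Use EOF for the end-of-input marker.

In <decls> → + <term> -: add FIRST(-) = { - }.
Union: FOLLOW(<term>) = { - }.

{ - }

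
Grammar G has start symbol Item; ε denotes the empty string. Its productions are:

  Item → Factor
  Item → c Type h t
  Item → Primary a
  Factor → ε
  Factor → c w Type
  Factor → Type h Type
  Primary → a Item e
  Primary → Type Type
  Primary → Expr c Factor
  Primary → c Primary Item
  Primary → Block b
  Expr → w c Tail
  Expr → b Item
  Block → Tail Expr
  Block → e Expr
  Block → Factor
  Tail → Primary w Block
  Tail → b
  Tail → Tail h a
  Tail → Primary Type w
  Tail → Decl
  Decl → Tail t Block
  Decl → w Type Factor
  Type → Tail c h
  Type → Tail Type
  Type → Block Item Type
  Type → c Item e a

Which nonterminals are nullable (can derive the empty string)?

Directly nullable (have an ε-production): Factor.
Block → Factor with every symbol nullable, so Block is nullable.
Item → Factor with every symbol nullable, so Item is nullable.
No other nonterminal has a production whose RHS symbols are all nullable.

{ Block, Factor, Item }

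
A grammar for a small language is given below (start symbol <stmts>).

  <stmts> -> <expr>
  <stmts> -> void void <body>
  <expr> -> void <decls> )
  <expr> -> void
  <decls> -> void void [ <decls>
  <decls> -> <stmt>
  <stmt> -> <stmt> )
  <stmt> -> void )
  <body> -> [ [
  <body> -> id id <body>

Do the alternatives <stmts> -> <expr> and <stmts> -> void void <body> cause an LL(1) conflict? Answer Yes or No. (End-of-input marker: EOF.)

Yes

FIRST(<expr>) = { void } and FIRST(void void <body>) = { void }.
Both contain void, so the two alternatives are not disjoint — LL(1) conflict.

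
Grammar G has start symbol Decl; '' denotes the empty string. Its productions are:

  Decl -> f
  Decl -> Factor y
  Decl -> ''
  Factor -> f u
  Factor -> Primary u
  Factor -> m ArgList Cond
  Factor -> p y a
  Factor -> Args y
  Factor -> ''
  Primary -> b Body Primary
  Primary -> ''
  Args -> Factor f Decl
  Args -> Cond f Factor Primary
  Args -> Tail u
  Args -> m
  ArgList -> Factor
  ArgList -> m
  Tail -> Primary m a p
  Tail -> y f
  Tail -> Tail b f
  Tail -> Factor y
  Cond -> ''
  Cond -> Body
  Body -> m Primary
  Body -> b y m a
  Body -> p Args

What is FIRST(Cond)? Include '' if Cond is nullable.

Cond -> '' contributes ''.
From Cond -> Body: add FIRST(Body) = { b, m, p }.
Union: FIRST(Cond) = { b, m, p, '' }.

{ b, m, p, '' }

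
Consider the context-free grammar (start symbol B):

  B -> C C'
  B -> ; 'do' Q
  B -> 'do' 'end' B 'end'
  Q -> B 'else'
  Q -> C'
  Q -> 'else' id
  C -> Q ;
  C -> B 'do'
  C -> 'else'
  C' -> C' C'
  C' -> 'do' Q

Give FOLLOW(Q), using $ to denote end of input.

{ $, 'do', 'else', 'end', ; }

In B -> ; 'do' Q: Q is at the end, add FOLLOW(B) = { $, 'do', 'else', 'end' }.
In C -> Q ;: add FIRST(;) = { ; }.
In C' -> 'do' Q: Q is at the end, add FOLLOW(C') = { $, 'do', 'else', 'end', ; }.
Union: FOLLOW(Q) = { $, 'do', 'else', 'end', ; }.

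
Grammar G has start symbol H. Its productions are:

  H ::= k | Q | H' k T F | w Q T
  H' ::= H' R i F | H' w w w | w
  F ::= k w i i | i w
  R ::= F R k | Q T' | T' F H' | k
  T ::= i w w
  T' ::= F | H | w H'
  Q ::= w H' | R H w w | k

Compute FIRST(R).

From R ::= F R k: add FIRST(F) = { i, k }.
From R ::= Q T': add FIRST(Q) = { i, k, w }.
From R ::= T' F H': add FIRST(T') = { i, k, w }.
R ::= k contributes {k}.
Union: FIRST(R) = { i, k, w }.

{ i, k, w }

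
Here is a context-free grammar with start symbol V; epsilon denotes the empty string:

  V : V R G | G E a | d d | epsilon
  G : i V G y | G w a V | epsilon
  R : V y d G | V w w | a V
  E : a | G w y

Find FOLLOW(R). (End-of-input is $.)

In V : V R G: add FIRST(G)\{epsilon} = { i, w }.
  Since G is nullable, also add FOLLOW(V) = { $, a, d, i, w, y }.
Union: FOLLOW(R) = { $, a, d, i, w, y }.

{ $, a, d, i, w, y }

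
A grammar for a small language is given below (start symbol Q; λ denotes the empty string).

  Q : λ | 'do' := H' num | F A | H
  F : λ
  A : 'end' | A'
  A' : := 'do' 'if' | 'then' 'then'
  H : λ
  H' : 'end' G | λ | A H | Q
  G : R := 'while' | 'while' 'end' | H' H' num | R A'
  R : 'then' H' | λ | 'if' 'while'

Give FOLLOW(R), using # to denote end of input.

{ 'then', := }

In G : R := 'while': add FIRST(:= 'while') = { := }.
In G : R A': add FIRST(A') = { 'then', := }.
Union: FOLLOW(R) = { 'then', := }.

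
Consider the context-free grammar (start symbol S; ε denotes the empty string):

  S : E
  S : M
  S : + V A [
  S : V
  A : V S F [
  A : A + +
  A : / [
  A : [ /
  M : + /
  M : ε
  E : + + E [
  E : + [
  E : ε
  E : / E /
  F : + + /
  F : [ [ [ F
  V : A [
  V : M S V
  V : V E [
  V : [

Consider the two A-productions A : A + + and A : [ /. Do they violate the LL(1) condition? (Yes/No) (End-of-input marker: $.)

FIRST(A + +) = { +, /, [ } and FIRST([ /) = { [ }.
Both contain [, so the two alternatives are not disjoint — LL(1) conflict.

Yes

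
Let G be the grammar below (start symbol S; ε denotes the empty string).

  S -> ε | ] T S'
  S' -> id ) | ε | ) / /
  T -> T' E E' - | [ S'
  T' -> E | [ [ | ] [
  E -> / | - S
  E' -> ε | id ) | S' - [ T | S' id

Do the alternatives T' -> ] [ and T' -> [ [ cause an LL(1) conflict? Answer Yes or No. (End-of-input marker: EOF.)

No

FIRST(] [) = { ] } and FIRST([ [) = { [ }.
The FIRST sets are disjoint and neither alternative is nullable — no conflict.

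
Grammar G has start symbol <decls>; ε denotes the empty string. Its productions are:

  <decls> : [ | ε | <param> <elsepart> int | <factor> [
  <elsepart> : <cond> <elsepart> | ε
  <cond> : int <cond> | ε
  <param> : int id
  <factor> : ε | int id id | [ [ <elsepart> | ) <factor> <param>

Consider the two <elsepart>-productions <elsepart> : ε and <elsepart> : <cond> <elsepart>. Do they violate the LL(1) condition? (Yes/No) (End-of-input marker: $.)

Yes

FIRST(ε) = { ε } and FIRST(<cond> <elsepart>) = { int, ε }.
Both alternatives are nullable, violating the LL(1) condition.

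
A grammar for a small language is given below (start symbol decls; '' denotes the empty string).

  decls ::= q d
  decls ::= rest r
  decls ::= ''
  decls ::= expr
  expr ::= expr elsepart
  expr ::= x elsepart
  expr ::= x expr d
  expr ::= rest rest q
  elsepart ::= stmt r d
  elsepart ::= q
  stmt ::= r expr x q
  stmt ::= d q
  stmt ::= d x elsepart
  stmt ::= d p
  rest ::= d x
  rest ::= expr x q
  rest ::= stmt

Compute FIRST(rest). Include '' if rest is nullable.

{ d, r, x }

rest ::= d x contributes {d}.
From rest ::= expr x q: add FIRST(expr) = { d, r, x }.
From rest ::= stmt: add FIRST(stmt) = { d, r }.
Union: FIRST(rest) = { d, r, x }.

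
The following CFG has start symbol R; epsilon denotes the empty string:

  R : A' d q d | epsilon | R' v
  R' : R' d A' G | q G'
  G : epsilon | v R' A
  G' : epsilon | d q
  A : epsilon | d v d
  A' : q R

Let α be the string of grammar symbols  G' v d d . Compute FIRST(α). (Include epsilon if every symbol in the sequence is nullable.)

Add FIRST(G')\{epsilon} = { d }; G' is nullable, continue.
v is a terminal; add {v} and stop.

{ d, v }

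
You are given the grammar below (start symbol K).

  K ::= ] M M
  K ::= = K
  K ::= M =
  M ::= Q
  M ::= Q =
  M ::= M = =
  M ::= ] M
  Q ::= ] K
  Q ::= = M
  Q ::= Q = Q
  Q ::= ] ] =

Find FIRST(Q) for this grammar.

{ =, ] }

Q ::= ] K contributes {]}.
Q ::= = M contributes {=}.
From Q ::= Q = Q: add FIRST(Q) = { =, ] }.
Q ::= ] ] = contributes {]}.
Union: FIRST(Q) = { =, ] }.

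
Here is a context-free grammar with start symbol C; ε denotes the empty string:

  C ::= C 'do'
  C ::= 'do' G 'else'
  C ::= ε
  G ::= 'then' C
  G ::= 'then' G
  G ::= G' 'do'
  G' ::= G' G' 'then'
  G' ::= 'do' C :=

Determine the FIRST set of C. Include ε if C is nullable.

From C ::= C 'do': C nullable, take FIRST(C) ∪ {'do'} = { 'do' }.
C ::= 'do' G 'else' contributes {'do'}.
C ::= ε contributes ε.
Union: FIRST(C) = { 'do', ε }.

{ 'do', ε }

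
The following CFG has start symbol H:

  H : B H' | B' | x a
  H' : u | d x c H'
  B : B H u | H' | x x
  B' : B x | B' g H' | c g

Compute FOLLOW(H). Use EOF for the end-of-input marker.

H is the start symbol, so EOF ∈ FOLLOW(H).
In B : B H u: add FIRST(u) = { u }.
Union: FOLLOW(H) = { EOF, u }.

{ EOF, u }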